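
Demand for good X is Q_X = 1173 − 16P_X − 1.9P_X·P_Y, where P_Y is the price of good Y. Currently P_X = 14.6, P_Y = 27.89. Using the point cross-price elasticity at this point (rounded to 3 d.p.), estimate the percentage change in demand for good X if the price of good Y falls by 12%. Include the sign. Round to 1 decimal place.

At P_X = 14.6, P_Y = 27.89: Q_X = 165.731.
∂Q_X/∂P_Y = -1.9P_X = -27.7400.
ε = (∂Q_X/∂P_Y)(P_Y/Q_X) = -27.7400 × 27.89/165.731 ≈ -4.668.
%ΔQ_X ≈ ε × %ΔP_Y = -4.668 × (-12%) = 56.0%.

56.0%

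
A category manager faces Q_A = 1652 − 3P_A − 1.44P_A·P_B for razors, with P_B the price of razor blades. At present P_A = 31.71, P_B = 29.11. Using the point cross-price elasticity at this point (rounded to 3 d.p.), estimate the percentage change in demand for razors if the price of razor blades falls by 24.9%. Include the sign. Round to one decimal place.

At P_A = 31.71, P_B = 29.11: Q_A = 227.638.
∂Q_A/∂P_B = -1.44P_A = -45.6624.
ε = (∂Q_A/∂P_B)(P_B/Q_A) = -45.6624 × 29.11/227.638 ≈ -5.839.
%ΔQ_A ≈ ε × %ΔP_B = -5.839 × (-24.9%) = 145.4%.

145.4%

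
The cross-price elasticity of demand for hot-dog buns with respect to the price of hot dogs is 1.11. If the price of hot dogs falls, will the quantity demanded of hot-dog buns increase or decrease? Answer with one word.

ε > 0 and the price of hot dogs falls, so the quantity of hot-dog buns moves in the same direction: it decreases.

decrease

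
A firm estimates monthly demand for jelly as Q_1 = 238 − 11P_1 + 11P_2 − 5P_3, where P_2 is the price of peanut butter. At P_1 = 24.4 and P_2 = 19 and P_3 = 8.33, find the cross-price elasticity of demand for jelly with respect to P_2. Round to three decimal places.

1.526

At P_1 = 24.4 and P_2 = 19 and P_3 = 8.33: Q_1 = 136.95.
∂Q_1/∂P_2 = 11.
ε = (∂Q_1/∂P_2)(P_2/Q_1) = 11 × (19/136.95) ≈ 1.526.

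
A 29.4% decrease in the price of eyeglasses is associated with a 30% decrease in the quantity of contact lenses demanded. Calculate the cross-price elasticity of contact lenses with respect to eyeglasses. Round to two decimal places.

ε = (%ΔQ of contact lenses) / (%ΔP of eyeglasses) = (-30%) / (-29.4%) ≈ 1.02.
Positive cross-price elasticity: substitutes.

1.02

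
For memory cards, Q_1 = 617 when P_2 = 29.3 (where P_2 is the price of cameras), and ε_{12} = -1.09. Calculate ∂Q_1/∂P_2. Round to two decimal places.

-22.95

ε = (∂Q_1/∂P_2)·(P_2/Q_1) ⇒ ∂Q_1/∂P_2 = ε·Q_1/P_2 = -1.09 × 617/29.3 ≈ -22.95.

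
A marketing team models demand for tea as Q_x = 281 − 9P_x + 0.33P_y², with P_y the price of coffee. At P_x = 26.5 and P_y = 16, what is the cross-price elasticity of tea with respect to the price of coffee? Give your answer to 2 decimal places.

At P_x = 26.5 and P_y = 16: Q_x = 126.98.
∂Q_x/∂P_y = 0.66P_y = 0.66(16) = 10.5600.
ε = (∂Q_x/∂P_y)(P_y/Q_x) = 10.5600 × (16/126.98) ≈ 1.33.

1.33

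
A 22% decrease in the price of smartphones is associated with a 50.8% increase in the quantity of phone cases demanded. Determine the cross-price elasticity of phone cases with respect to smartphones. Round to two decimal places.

ε = (%ΔQ of phone cases) / (%ΔP of smartphones) = (50.8%) / (-22%) ≈ -2.31.

-2.31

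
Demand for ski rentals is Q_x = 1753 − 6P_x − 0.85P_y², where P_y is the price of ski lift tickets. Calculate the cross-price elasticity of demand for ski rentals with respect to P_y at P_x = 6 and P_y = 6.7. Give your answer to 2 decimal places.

-0.05

At P_x = 6 and P_y = 6.7: Q_x = 1678.843.
∂Q_x/∂P_y = -1.7P_y = -1.7(6.7) = -11.3900.
ε = (∂Q_x/∂P_y)(P_y/Q_x) = -11.3900 × (6.7/1678.843) ≈ -0.05.
ε < 0: complements.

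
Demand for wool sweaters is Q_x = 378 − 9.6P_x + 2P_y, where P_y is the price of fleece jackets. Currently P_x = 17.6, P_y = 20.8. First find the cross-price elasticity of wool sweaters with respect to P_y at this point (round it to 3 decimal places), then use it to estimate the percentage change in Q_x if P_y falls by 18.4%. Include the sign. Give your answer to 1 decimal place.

-3.1%

At P_x = 17.6, P_y = 20.8: Q_x = 250.64.
∂Q_x/∂P_y = 2.
ε = (∂Q_x/∂P_y)(P_y/Q_x) = 2.0000 × 20.8/250.64 ≈ 0.166.
%ΔQ_x ≈ ε × %ΔP_y = 0.166 × (-18.4%) = -3.1%.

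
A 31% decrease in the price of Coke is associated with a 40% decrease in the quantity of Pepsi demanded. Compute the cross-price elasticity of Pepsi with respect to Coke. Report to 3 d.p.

1.290

ε = (%ΔQ of Pepsi) / (%ΔP of Coke) = (-40%) / (-31%) ≈ 1.290.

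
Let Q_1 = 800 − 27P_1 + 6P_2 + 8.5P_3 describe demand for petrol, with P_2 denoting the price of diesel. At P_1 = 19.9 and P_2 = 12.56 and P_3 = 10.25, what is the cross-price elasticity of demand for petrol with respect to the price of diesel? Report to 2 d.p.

At P_1 = 19.9 and P_2 = 12.56 and P_3 = 10.25: Q_1 = 425.185.
∂Q_1/∂P_2 = 6.
ε = (∂Q_1/∂P_2)(P_2/Q_1) = 6 × (12.56/425.185) ≈ 0.18.

0.18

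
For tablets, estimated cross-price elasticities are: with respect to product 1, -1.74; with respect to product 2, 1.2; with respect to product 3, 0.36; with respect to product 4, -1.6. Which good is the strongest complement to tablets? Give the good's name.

Complements have ε < 0. The most negative value is -1.74 (product 1).

product 1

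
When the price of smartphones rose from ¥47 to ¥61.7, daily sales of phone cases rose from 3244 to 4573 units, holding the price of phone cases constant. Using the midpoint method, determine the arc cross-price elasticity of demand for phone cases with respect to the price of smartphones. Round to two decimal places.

1.26

ΔQ_A = 4573 − 3244 = 1329; ΔP_B = 61.7 − 47 = 14.7.
Midpoints: Q̄_A = 3908.5, P̄_B = 54.35.
ε = (ΔQ_A/Q̄_A)/(ΔP_B/P̄_B) = (1329/3908.5)/(14.7/54.35) ≈ 1.26.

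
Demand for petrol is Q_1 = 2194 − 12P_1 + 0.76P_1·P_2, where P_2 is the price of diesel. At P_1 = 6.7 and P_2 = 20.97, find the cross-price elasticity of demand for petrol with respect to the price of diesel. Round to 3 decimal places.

At P_1 = 6.7 and P_2 = 20.97: Q_1 = 2220.379.
∂Q_1/∂P_2 = 0.76P_1 = 0.76(6.7) = 5.0920.
ε = (∂Q_1/∂P_2)(P_2/Q_1) = 5.0920 × (20.97/2220.379) ≈ 0.048.
ε > 0: substitutes.

0.048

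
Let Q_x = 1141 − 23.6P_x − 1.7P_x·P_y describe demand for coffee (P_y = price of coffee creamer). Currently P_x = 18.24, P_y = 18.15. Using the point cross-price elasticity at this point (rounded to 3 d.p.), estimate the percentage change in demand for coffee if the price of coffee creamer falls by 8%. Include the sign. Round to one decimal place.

30.5%

At P_x = 18.24, P_y = 18.15: Q_x = 147.741.
∂Q_x/∂P_y = -1.7P_x = -31.0080.
ε = (∂Q_x/∂P_y)(P_y/Q_x) = -31.0080 × 18.15/147.741 ≈ -3.809.
%ΔQ_x ≈ ε × %ΔP_y = -3.809 × (-8%) = 30.5%.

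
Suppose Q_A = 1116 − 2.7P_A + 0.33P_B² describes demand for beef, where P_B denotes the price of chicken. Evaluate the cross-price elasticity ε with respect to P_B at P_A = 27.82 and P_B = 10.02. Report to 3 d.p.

0.062

At P_A = 27.82 and P_B = 10.02: Q_A = 1074.018.
∂Q_A/∂P_B = 0.66P_B = 0.66(10.02) = 6.6132.
ε = (∂Q_A/∂P_B)(P_B/Q_A) = 6.6132 × (10.02/1074.018) ≈ 0.062.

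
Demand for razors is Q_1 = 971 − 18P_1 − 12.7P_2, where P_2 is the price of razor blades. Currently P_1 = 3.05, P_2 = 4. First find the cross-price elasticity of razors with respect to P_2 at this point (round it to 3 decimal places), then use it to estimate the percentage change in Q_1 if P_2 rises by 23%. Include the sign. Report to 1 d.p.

At P_1 = 3.05, P_2 = 4: Q_1 = 865.3.
∂Q_1/∂P_2 = -12.7.
ε = (∂Q_1/∂P_2)(P_2/Q_1) = -12.7000 × 4/865.3 ≈ -0.059.
%ΔQ_1 ≈ ε × %ΔP_2 = -0.059 × (23%) = -1.4%.

-1.4%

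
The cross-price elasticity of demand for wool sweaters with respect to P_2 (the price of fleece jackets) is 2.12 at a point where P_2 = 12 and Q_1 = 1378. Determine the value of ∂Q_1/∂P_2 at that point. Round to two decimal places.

243.45

ε = (∂Q_1/∂P_2)·(P_2/Q_1) ⇒ ∂Q_1/∂P_2 = ε·Q_1/P_2 = 2.12 × 1378/12 ≈ 243.45.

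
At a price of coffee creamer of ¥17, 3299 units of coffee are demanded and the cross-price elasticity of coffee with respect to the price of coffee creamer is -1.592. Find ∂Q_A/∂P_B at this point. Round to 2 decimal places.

-308.94

ε = (∂Q_A/∂P_B)·(P_B/Q_A) ⇒ ∂Q_A/∂P_B = ε·Q_A/P_B = -1.592 × 3299/17 ≈ -308.94.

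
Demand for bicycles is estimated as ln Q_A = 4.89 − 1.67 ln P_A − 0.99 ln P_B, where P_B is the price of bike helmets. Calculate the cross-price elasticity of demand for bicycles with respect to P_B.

In a log-linear (constant-elasticity) demand function, the coefficient on ln P_B is the cross-price elasticity.
ε = -0.99. Negative, so bicycles and bike helmets are complements.

-0.99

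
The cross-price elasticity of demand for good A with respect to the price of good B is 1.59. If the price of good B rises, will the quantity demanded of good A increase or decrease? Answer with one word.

increase

ε > 0 and the price of good B rises, so the quantity of good A moves in the same direction: it increases.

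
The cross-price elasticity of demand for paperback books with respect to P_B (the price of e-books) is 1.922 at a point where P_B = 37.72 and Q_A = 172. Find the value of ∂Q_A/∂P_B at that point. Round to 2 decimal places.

ε = (∂Q_A/∂P_B)·(P_B/Q_A) ⇒ ∂Q_A/∂P_B = ε·Q_A/P_B = 1.922 × 172/37.72 ≈ 8.76.

8.76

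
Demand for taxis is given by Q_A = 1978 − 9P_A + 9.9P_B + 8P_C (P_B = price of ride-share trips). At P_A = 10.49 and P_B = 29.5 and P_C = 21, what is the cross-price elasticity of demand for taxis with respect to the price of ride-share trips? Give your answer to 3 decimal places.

0.125

At P_A = 10.49 and P_B = 29.5 and P_C = 21: Q_A = 2343.64.
∂Q_A/∂P_B = 9.9.
ε = (∂Q_A/∂P_B)(P_B/Q_A) = 9.9 × (29.5/2343.64) ≈ 0.125.
Since ε > 0, taxis and ride-share trips are substitutes.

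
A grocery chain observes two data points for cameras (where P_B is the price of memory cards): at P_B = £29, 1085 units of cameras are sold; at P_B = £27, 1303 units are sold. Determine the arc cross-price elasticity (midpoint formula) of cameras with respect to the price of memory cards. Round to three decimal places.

-2.556

ΔQ_A = 1303 − 1085 = 218; ΔP_B = 27 − 29 = -2.
Midpoints: Q̄_A = 1194.0, P̄_B = 28.00.
ε = (ΔQ_A/Q̄_A)/(ΔP_B/P̄_B) = (218/1194.0)/(-2/28.00) ≈ -2.556.
ε < 0: cameras and memory cards are complements.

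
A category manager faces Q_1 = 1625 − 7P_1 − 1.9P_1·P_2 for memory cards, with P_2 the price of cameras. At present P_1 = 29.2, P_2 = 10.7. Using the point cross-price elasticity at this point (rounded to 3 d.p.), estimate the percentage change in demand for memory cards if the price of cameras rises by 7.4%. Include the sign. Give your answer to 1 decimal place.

At P_1 = 29.2, P_2 = 10.7: Q_1 = 826.964.
∂Q_1/∂P_2 = -1.9P_1 = -55.4800.
ε = (∂Q_1/∂P_2)(P_2/Q_1) = -55.4800 × 10.7/826.964 ≈ -0.718.
%ΔQ_1 ≈ ε × %ΔP_2 = -0.718 × (7.4%) = -5.3%.

-5.3%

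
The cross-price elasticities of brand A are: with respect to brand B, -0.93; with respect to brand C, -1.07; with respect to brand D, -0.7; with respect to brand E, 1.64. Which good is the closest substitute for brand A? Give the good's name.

Substitutes have ε > 0. Among the positive values, 1.64 (brand E) is largest.

brand E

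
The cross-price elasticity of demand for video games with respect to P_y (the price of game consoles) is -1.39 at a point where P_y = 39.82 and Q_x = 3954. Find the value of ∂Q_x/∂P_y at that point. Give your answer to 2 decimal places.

ε = (∂Q_x/∂P_y)·(P_y/Q_x) ⇒ ∂Q_x/∂P_y = ε·Q_x/P_y = -1.39 × 3954/39.82 ≈ -138.02.

-138.02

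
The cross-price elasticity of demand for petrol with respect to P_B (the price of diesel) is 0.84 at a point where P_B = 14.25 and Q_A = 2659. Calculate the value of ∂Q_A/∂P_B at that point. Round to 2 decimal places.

156.74

ε = (∂Q_A/∂P_B)·(P_B/Q_A) ⇒ ∂Q_A/∂P_B = ε·Q_A/P_B = 0.84 × 2659/14.25 ≈ 156.74.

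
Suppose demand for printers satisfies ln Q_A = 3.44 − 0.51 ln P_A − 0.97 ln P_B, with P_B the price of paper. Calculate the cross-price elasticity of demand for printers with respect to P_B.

In a log-linear (constant-elasticity) demand function, the coefficient on ln P_B is the cross-price elasticity.
ε = -0.97. Negative, so printers and paper are complements.

-0.97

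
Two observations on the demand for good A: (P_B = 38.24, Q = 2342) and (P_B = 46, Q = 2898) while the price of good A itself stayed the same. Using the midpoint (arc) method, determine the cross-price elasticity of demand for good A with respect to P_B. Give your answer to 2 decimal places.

ΔQ_A = 2898 − 2342 = 556; ΔP_B = 46 − 38.24 = 7.76.
Midpoints: Q̄_A = 2620.0, P̄_B = 42.12.
ε = (ΔQ_A/Q̄_A)/(ΔP_B/P̄_B) = (556/2620.0)/(7.76/42.12) ≈ 1.15.
ε > 0: good A and good B are substitutes.

1.15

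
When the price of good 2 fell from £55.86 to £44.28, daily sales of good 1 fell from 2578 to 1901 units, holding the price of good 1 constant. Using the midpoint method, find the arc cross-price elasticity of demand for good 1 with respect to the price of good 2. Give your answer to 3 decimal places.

1.307

ΔQ_1 = 1901 − 2578 = -677; ΔP_2 = 44.28 − 55.86 = -11.58.
Midpoints: Q̄_1 = 2239.5, P̄_2 = 50.07.
ε = (ΔQ_1/Q̄_1)/(ΔP_2/P̄_2) = (-677/2239.5)/(-11.58/50.07) ≈ 1.307.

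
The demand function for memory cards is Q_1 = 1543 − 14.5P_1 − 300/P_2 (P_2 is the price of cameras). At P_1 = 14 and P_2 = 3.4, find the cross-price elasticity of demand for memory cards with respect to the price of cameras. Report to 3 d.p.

0.070

At P_1 = 14 and P_2 = 3.4: Q_1 = 1251.765.
∂Q_1/∂P_2 = 300/P_2² = 25.9516.
ε = (∂Q_1/∂P_2)(P_2/Q_1) = 25.9516 × (3.4/1251.765) ≈ 0.070.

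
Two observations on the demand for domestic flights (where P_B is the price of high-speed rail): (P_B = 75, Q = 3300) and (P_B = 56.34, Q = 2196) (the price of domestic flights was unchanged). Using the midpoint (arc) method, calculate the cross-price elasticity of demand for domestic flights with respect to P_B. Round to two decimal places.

1.41

ΔQ_A = 2196 − 3300 = -1104; ΔP_B = 56.34 − 75 = -18.66.
Midpoints: Q̄_A = 2748.0, P̄_B = 65.67.
ε = (ΔQ_A/Q̄_A)/(ΔP_B/P̄_B) = (-1104/2748.0)/(-18.66/65.67) ≈ 1.41.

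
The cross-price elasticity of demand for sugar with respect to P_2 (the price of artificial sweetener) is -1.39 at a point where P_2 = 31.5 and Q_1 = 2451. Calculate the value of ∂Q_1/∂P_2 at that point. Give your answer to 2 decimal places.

-108.16

ε = (∂Q_1/∂P_2)·(P_2/Q_1) ⇒ ∂Q_1/∂P_2 = ε·Q_1/P_2 = -1.39 × 2451/31.5 ≈ -108.16.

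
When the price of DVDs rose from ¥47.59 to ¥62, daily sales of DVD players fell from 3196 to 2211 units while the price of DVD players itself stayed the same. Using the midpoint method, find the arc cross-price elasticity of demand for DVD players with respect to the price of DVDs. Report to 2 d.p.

ΔQ_A = 2211 − 3196 = -985; ΔP_B = 62 − 47.59 = 14.41.
Midpoints: Q̄_A = 2703.5, P̄_B = 54.80.
ε = (ΔQ_A/Q̄_A)/(ΔP_B/P̄_B) = (-985/2703.5)/(14.41/54.80) ≈ -1.39.

-1.39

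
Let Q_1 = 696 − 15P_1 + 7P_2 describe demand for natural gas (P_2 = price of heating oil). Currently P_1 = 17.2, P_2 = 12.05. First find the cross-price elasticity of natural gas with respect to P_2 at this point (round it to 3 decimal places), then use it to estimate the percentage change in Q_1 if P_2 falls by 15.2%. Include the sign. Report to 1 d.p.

At P_1 = 17.2, P_2 = 12.05: Q_1 = 522.35.
∂Q_1/∂P_2 = 7.
ε = (∂Q_1/∂P_2)(P_2/Q_1) = 7.0000 × 12.05/522.35 ≈ 0.161.
%ΔQ_1 ≈ ε × %ΔP_2 = 0.161 × (-15.2%) = -2.4%.

-2.4%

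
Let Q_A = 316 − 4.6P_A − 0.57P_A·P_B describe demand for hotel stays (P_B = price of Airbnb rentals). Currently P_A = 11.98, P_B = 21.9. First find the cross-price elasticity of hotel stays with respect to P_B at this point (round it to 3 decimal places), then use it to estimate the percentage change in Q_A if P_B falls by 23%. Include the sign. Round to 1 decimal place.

At P_A = 11.98, P_B = 21.9: Q_A = 111.346.
∂Q_A/∂P_B = -0.57P_A = -6.8286.
ε = (∂Q_A/∂P_B)(P_B/Q_A) = -6.8286 × 21.9/111.346 ≈ -1.343.
%ΔQ_A ≈ ε × %ΔP_B = -1.343 × (-23%) = 30.9%.

30.9%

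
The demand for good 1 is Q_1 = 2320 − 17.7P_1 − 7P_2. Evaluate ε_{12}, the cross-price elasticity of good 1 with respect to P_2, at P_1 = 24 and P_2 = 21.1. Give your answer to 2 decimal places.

At P_1 = 24 and P_2 = 21.1: Q_1 = 1747.5.
∂Q_1/∂P_2 = -7.
ε = (∂Q_1/∂P_2)(P_2/Q_1) = -7 × (21.1/1747.5) ≈ -0.08.
Since ε < 0, good 1 and good 2 are complements.

-0.08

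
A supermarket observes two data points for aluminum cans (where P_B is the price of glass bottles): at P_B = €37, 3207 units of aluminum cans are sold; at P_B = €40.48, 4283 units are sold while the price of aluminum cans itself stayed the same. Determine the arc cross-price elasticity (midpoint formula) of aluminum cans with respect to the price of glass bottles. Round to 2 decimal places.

3.20

ΔQ_A = 4283 − 3207 = 1076; ΔP_B = 40.48 − 37 = 3.48.
Midpoints: Q̄_A = 3745.0, P̄_B = 38.74.
ε = (ΔQ_A/Q̄_A)/(ΔP_B/P̄_B) = (1076/3745.0)/(3.48/38.74) ≈ 3.20.
ε > 0: aluminum cans and glass bottles are substitutes.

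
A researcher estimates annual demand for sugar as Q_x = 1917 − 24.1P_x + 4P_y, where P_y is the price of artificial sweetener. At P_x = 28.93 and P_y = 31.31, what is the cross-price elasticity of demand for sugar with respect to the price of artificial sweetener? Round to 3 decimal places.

0.093

At P_x = 28.93 and P_y = 31.31: Q_x = 1345.027.
∂Q_x/∂P_y = 4.
ε = (∂Q_x/∂P_y)(P_y/Q_x) = 4 × (31.31/1345.027) ≈ 0.093.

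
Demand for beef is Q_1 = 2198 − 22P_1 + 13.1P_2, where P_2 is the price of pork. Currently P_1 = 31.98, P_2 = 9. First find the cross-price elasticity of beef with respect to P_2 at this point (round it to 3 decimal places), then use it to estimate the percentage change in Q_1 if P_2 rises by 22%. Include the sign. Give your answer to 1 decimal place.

1.6%

At P_1 = 31.98, P_2 = 9: Q_1 = 1612.34.
∂Q_1/∂P_2 = 13.1.
ε = (∂Q_1/∂P_2)(P_2/Q_1) = 13.1000 × 9/1612.34 ≈ 0.073.
%ΔQ_1 ≈ ε × %ΔP_2 = 0.073 × (22%) = 1.6%.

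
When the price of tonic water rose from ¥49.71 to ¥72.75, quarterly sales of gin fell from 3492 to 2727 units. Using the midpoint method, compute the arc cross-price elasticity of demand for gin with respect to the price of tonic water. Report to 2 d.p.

-0.65

ΔQ_A = 2727 − 3492 = -765; ΔP_B = 72.75 − 49.71 = 23.04.
Midpoints: Q̄_A = 3109.5, P̄_B = 61.23.
ε = (ΔQ_A/Q̄_A)/(ΔP_B/P̄_B) = (-765/3109.5)/(23.04/61.23) ≈ -0.65.
ε < 0: gin and tonic water are complements.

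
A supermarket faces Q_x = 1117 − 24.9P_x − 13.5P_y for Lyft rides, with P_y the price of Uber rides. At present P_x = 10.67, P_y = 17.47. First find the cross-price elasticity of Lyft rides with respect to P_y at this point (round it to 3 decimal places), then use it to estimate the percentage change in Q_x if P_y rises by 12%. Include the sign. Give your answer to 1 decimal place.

-4.6%

At P_x = 10.67, P_y = 17.47: Q_x = 615.472.
∂Q_x/∂P_y = -13.5.
ε = (∂Q_x/∂P_y)(P_y/Q_x) = -13.5000 × 17.47/615.472 ≈ -0.383.
%ΔQ_x ≈ ε × %ΔP_y = -0.383 × (12%) = -4.6%.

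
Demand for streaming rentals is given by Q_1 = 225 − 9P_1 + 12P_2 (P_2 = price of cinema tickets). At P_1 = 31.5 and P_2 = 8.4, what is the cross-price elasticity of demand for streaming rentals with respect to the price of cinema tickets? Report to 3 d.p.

2.383

At P_1 = 31.5 and P_2 = 8.4: Q_1 = 42.3.
∂Q_1/∂P_2 = 12.
ε = (∂Q_1/∂P_2)(P_2/Q_1) = 12 × (8.4/42.3) ≈ 2.383.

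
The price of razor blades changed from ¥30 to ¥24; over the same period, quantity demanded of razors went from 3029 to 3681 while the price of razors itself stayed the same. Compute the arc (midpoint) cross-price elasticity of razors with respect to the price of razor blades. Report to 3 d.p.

ΔQ_A = 3681 − 3029 = 652; ΔP_B = 24 − 30 = -6.
Midpoints: Q̄_A = 3355.0, P̄_B = 27.00.
ε = (ΔQ_A/Q̄_A)/(ΔP_B/P̄_B) = (652/3355.0)/(-6/27.00) ≈ -0.875.
ε < 0: razors and razor blades are complements.

-0.875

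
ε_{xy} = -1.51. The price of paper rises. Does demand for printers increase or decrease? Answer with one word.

ε < 0 and the price of paper rises, so the quantity of printers moves in the opposite direction: it decreases.

decrease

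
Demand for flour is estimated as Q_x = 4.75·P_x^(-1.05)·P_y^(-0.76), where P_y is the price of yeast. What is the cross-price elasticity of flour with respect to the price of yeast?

-0.76

In a log-linear (constant-elasticity) demand function, the coefficient on the exponent of P_y is the cross-price elasticity.
ε = -0.76. Negative, so flour and yeast are complements.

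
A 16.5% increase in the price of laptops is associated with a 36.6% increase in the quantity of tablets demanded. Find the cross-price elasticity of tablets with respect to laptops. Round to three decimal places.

ε = (%ΔQ of tablets) / (%ΔP of laptops) = (36.6%) / (16.5%) ≈ 2.218.

2.218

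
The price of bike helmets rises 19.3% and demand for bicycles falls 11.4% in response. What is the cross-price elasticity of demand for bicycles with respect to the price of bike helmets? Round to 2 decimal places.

-0.59

ε = (%ΔQ of bicycles) / (%ΔP of bike helmets) = (-11.4%) / (19.3%) ≈ -0.59.
Negative cross-price elasticity: complements.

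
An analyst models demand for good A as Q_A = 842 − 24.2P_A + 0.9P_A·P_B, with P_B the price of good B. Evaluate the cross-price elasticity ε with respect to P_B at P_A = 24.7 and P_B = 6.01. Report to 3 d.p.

0.354

At P_A = 24.7 and P_B = 6.01: Q_A = 377.862.
∂Q_A/∂P_B = 0.9P_A = 0.9(24.7) = 22.2300.
ε = (∂Q_A/∂P_B)(P_B/Q_A) = 22.2300 × (6.01/377.862) ≈ 0.354.
ε > 0: substitutes.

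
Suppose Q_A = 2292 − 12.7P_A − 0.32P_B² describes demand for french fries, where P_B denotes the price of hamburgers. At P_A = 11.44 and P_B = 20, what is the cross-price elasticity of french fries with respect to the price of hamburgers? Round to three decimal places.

-0.127

At P_A = 11.44 and P_B = 20: Q_A = 2018.712.
∂Q_A/∂P_B = -0.64P_B = -0.64(20) = -12.8000.
ε = (∂Q_A/∂P_B)(P_B/Q_A) = -12.8000 × (20/2018.712) ≈ -0.127.
ε < 0: complements.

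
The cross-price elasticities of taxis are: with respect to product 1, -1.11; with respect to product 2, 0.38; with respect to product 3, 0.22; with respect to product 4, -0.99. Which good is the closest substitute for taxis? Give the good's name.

Substitutes have ε > 0. Among the positive values, 0.38 (product 2) is largest.

product 2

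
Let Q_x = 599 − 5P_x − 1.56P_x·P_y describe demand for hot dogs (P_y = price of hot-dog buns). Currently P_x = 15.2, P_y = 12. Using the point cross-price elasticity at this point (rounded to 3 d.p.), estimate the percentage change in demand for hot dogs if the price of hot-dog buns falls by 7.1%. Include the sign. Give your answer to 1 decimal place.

8.5%

At P_x = 15.2, P_y = 12: Q_x = 238.456.
∂Q_x/∂P_y = -1.56P_x = -23.7120.
ε = (∂Q_x/∂P_y)(P_y/Q_x) = -23.7120 × 12/238.456 ≈ -1.193.
%ΔQ_x ≈ ε × %ΔP_y = -1.193 × (-7.1%) = 8.5%.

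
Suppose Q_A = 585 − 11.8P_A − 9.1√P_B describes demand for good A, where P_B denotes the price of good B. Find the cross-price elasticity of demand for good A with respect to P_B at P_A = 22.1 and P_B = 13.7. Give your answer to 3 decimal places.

-0.058

At P_A = 22.1 and P_B = 13.7: Q_A = 290.538.
∂Q_A/∂P_B = -9.1/(2√P_B) = -9.1/(2√13.7) = -1.2293.
ε = (∂Q_A/∂P_B)(P_B/Q_A) = -1.2293 × (13.7/290.538) ≈ -0.058.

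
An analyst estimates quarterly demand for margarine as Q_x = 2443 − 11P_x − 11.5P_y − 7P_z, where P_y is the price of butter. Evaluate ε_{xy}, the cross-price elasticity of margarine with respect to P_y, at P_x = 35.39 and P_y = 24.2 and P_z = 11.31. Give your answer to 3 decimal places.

-0.164

At P_x = 35.39 and P_y = 24.2 and P_z = 11.31: Q_x = 1696.24.
∂Q_x/∂P_y = -11.5.
ε = (∂Q_x/∂P_y)(P_y/Q_x) = -11.5 × (24.2/1696.24) ≈ -0.164.
Since ε < 0, margarine and butter are complements.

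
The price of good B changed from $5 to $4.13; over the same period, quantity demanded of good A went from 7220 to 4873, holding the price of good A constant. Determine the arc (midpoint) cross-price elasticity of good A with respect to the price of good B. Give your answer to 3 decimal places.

2.037

ΔQ_A = 4873 − 7220 = -2347; ΔP_B = 4.13 − 5 = -0.87.
Midpoints: Q̄_A = 6046.5, P̄_B = 4.56.
ε = (ΔQ_A/Q̄_A)/(ΔP_B/P̄_B) = (-2347/6046.5)/(-0.87/4.56) ≈ 2.037.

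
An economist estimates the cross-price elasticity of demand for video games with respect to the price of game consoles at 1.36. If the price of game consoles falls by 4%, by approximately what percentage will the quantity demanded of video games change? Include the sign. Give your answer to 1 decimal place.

-5.4%

%ΔQ ≈ ε × %ΔP of game consoles = 1.36 × (-4%) = -5.4%.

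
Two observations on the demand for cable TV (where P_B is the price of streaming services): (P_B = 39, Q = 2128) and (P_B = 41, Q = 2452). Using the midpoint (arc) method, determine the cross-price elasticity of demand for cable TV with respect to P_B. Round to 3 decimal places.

ΔQ_A = 2452 − 2128 = 324; ΔP_B = 41 − 39 = 2.
Midpoints: Q̄_A = 2290.0, P̄_B = 40.00.
ε = (ΔQ_A/Q̄_A)/(ΔP_B/P̄_B) = (324/2290.0)/(2/40.00) ≈ 2.830.

2.830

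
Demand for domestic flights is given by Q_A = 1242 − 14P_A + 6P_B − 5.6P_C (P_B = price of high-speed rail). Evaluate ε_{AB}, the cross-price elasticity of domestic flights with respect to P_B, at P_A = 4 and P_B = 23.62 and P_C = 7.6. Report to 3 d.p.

At P_A = 4 and P_B = 23.62 and P_C = 7.6: Q_A = 1285.16.
∂Q_A/∂P_B = 6.
ε = (∂Q_A/∂P_B)(P_B/Q_A) = 6 × (23.62/1285.16) ≈ 0.110.
Since ε > 0, domestic flights and high-speed rail are substitutes.

0.110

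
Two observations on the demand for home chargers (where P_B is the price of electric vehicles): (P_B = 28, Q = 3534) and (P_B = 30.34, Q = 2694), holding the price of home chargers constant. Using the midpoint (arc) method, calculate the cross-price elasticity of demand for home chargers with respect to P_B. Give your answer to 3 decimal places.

-3.363

ΔQ_A = 2694 − 3534 = -840; ΔP_B = 30.34 − 28 = 2.34.
Midpoints: Q̄_A = 3114.0, P̄_B = 29.17.
ε = (ΔQ_A/Q̄_A)/(ΔP_B/P̄_B) = (-840/3114.0)/(2.34/29.17) ≈ -3.363.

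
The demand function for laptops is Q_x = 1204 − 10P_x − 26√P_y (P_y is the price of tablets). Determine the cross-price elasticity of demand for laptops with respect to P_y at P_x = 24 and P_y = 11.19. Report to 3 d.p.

-0.050

At P_x = 24 and P_y = 11.19: Q_x = 877.026.
∂Q_x/∂P_y = -26/(2√P_y) = -26/(2√11.19) = -3.8862.
ε = (∂Q_x/∂P_y)(P_y/Q_x) = -3.8862 × (11.19/877.026) ≈ -0.050.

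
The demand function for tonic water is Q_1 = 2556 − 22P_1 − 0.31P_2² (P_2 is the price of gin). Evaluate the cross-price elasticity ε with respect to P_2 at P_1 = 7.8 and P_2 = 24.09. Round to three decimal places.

At P_1 = 7.8 and P_2 = 24.09: Q_1 = 2204.498.
∂Q_1/∂P_2 = -0.62P_2 = -0.62(24.09) = -14.9358.
ε = (∂Q_1/∂P_2)(P_2/Q_1) = -14.9358 × (24.09/2204.498) ≈ -0.163.
ε < 0: complements.

-0.163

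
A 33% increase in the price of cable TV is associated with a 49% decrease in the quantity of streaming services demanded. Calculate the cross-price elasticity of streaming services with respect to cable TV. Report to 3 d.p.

ε = (%ΔQ of streaming services) / (%ΔP of cable TV) = (-49%) / (33%) ≈ -1.485.
Negative cross-price elasticity: complements.

-1.485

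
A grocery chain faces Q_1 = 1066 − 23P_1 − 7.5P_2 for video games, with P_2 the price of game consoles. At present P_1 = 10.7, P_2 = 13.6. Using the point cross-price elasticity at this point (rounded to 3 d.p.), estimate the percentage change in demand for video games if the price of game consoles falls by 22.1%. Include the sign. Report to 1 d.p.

At P_1 = 10.7, P_2 = 13.6: Q_1 = 717.9.
∂Q_1/∂P_2 = -7.5.
ε = (∂Q_1/∂P_2)(P_2/Q_1) = -7.5000 × 13.6/717.9 ≈ -0.142.
%ΔQ_1 ≈ ε × %ΔP_2 = -0.142 × (-22.1%) = 3.1%.

3.1%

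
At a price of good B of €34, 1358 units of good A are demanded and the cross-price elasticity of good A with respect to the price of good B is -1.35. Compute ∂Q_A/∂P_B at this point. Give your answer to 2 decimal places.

ε = (∂Q_A/∂P_B)·(P_B/Q_A) ⇒ ∂Q_A/∂P_B = ε·Q_A/P_B = -1.35 × 1358/34 ≈ -53.92.

-53.92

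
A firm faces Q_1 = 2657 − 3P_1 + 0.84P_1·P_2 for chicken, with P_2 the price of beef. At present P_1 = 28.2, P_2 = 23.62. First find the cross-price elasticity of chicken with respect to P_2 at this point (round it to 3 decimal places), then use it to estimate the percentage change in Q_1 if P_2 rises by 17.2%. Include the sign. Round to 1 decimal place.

At P_1 = 28.2, P_2 = 23.62: Q_1 = 3131.911.
∂Q_1/∂P_2 = 0.84P_1 = 23.6880.
ε = (∂Q_1/∂P_2)(P_2/Q_1) = 23.6880 × 23.62/3131.911 ≈ 0.179.
%ΔQ_1 ≈ ε × %ΔP_2 = 0.179 × (17.2%) = 3.1%.

3.1%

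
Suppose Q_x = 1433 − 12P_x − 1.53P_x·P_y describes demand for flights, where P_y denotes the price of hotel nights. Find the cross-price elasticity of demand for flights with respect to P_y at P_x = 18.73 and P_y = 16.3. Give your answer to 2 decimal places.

At P_x = 18.73 and P_y = 16.3: Q_x = 741.133.
∂Q_x/∂P_y = -1.53P_x = -1.53(18.73) = -28.6569.
ε = (∂Q_x/∂P_y)(P_y/Q_x) = -28.6569 × (16.3/741.133) ≈ -0.63.
ε < 0: complements.

-0.63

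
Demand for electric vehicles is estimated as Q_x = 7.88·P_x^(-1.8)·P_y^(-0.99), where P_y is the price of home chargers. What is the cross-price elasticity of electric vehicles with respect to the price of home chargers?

-0.99

In a log-linear (constant-elasticity) demand function, the coefficient on the exponent of P_y is the cross-price elasticity.
ε = -0.99. Negative, so electric vehicles and home chargers are complements.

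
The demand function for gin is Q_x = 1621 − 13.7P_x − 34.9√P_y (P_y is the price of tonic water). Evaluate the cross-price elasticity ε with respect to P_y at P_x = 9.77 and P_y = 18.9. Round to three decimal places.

-0.057

At P_x = 9.77 and P_y = 18.9: Q_x = 1335.426.
∂Q_x/∂P_y = -34.9/(2√P_y) = -34.9/(2√18.9) = -4.0139.
ε = (∂Q_x/∂P_y)(P_y/Q_x) = -4.0139 × (18.9/1335.426) ≈ -0.057.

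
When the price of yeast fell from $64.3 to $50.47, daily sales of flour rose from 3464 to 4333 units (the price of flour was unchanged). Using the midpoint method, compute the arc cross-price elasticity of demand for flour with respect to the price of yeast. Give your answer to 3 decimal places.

ΔQ_A = 4333 − 3464 = 869; ΔP_B = 50.47 − 64.3 = -13.83.
Midpoints: Q̄_A = 3898.5, P̄_B = 57.38.
ε = (ΔQ_A/Q̄_A)/(ΔP_B/P̄_B) = (869/3898.5)/(-13.83/57.38) ≈ -0.925.
ε < 0: flour and yeast are complements.

-0.925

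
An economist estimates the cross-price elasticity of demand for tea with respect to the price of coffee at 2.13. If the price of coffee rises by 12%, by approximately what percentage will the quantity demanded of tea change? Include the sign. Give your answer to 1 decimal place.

%ΔQ ≈ ε × %ΔP of coffee = 2.13 × (12%) = 25.6%.

25.6%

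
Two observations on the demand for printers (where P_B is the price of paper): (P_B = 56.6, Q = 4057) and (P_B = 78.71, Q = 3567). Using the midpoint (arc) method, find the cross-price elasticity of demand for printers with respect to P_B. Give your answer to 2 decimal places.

-0.39

ΔQ_A = 3567 − 4057 = -490; ΔP_B = 78.71 − 56.6 = 22.11.
Midpoints: Q̄_A = 3812.0, P̄_B = 67.66.
ε = (ΔQ_A/Q̄_A)/(ΔP_B/P̄_B) = (-490/3812.0)/(22.11/67.66) ≈ -0.39.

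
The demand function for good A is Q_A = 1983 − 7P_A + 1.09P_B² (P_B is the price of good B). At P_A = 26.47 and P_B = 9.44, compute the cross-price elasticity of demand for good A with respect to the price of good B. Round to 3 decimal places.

0.103

At P_A = 26.47 and P_B = 9.44: Q_A = 1894.844.
∂Q_A/∂P_B = 2.18P_B = 2.18(9.44) = 20.5792.
ε = (∂Q_A/∂P_B)(P_B/Q_A) = 20.5792 × (9.44/1894.844) ≈ 0.103.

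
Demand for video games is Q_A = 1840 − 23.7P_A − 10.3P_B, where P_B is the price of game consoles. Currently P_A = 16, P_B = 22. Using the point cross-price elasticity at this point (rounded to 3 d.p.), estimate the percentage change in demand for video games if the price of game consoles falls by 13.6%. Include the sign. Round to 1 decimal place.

At P_A = 16, P_B = 22: Q_A = 1234.2.
∂Q_A/∂P_B = -10.3.
ε = (∂Q_A/∂P_B)(P_B/Q_A) = -10.3000 × 22/1234.2 ≈ -0.184.
%ΔQ_A ≈ ε × %ΔP_B = -0.184 × (-13.6%) = 2.5%.

2.5%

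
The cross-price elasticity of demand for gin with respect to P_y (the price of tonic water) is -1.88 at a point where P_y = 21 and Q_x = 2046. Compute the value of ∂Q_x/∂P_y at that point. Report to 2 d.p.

ε = (∂Q_x/∂P_y)·(P_y/Q_x) ⇒ ∂Q_x/∂P_y = ε·Q_x/P_y = -1.88 × 2046/21 ≈ -183.17.

-183.17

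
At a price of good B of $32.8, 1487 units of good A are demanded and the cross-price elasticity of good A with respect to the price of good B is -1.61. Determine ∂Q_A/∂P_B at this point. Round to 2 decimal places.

ε = (∂Q_A/∂P_B)·(P_B/Q_A) ⇒ ∂Q_A/∂P_B = ε·Q_A/P_B = -1.61 × 1487/32.8 ≈ -72.99.

-72.99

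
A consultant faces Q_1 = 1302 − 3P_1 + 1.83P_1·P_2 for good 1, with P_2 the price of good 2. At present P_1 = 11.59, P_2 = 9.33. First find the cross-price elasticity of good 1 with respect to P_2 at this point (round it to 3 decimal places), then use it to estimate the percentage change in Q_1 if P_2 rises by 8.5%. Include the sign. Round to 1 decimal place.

At P_1 = 11.59, P_2 = 9.33: Q_1 = 1465.117.
∂Q_1/∂P_2 = 1.83P_1 = 21.2097.
ε = (∂Q_1/∂P_2)(P_2/Q_1) = 21.2097 × 9.33/1465.117 ≈ 0.135.
%ΔQ_1 ≈ ε × %ΔP_2 = 0.135 × (8.5%) = 1.1%.

1.1%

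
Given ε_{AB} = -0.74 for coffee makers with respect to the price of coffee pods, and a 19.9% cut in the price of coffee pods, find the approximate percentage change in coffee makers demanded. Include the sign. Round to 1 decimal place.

14.7%

%ΔQ ≈ ε × %ΔP of coffee pods = -0.74 × (-19.9%) = 14.7%.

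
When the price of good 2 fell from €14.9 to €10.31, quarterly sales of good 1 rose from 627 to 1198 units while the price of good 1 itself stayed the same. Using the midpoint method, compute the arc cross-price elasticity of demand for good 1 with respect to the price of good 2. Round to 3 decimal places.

-1.718

ΔQ_1 = 1198 − 627 = 571; ΔP_2 = 10.31 − 14.9 = -4.59.
Midpoints: Q̄_1 = 912.5, P̄_2 = 12.61.
ε = (ΔQ_1/Q̄_1)/(ΔP_2/P̄_2) = (571/912.5)/(-4.59/12.61) ≈ -1.718.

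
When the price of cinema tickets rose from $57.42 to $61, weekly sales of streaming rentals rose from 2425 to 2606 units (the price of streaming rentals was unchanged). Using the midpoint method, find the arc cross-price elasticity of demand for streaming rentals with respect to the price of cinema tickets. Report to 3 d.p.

1.190

ΔQ_A = 2606 − 2425 = 181; ΔP_B = 61 − 57.42 = 3.58.
Midpoints: Q̄_A = 2515.5, P̄_B = 59.21.
ε = (ΔQ_A/Q̄_A)/(ΔP_B/P̄_B) = (181/2515.5)/(3.58/59.21) ≈ 1.190.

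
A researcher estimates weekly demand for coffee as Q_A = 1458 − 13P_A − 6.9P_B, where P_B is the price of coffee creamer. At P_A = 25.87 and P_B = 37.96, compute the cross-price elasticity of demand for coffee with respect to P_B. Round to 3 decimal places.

At P_A = 25.87 and P_B = 37.96: Q_A = 859.766.
∂Q_A/∂P_B = -6.9.
ε = (∂Q_A/∂P_B)(P_B/Q_A) = -6.9 × (37.96/859.766) ≈ -0.305.

-0.305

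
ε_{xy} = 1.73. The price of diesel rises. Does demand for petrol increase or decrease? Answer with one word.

increase

ε > 0 and the price of diesel rises, so the quantity of petrol moves in the same direction: it increases.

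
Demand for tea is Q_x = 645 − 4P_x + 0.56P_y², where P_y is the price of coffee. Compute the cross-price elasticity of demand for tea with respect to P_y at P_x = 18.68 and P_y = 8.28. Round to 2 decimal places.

0.13

At P_x = 18.68 and P_y = 8.28: Q_x = 608.673.
∂Q_x/∂P_y = 1.12P_y = 1.12(8.28) = 9.2736.
ε = (∂Q_x/∂P_y)(P_y/Q_x) = 9.2736 × (8.28/608.673) ≈ 0.13.
ε > 0: substitutes.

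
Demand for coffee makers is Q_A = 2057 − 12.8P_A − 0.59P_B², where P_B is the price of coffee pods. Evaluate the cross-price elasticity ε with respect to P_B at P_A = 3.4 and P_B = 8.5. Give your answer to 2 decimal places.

-0.04

At P_A = 3.4 and P_B = 8.5: Q_A = 1970.852.
∂Q_A/∂P_B = -1.18P_B = -1.18(8.5) = -10.0300.
ε = (∂Q_A/∂P_B)(P_B/Q_A) = -10.0300 × (8.5/1970.852) ≈ -0.04.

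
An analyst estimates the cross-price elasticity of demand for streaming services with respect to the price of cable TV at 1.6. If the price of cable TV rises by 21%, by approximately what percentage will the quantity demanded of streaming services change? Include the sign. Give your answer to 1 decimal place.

%ΔQ ≈ ε × %ΔP of cable TV = 1.6 × (21%) = 33.6%.

33.6%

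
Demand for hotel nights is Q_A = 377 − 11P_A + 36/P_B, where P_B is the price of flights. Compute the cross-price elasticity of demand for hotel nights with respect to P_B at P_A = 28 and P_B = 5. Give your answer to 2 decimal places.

At P_A = 28 and P_B = 5: Q_A = 76.2.
∂Q_A/∂P_B = −36/P_B² = -1.4400.
ε = (∂Q_A/∂P_B)(P_B/Q_A) = -1.4400 × (5/76.2) ≈ -0.09.

-0.09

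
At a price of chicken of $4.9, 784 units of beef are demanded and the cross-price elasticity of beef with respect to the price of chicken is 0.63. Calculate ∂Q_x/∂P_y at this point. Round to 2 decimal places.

100.80

ε = (∂Q_x/∂P_y)·(P_y/Q_x) ⇒ ∂Q_x/∂P_y = ε·Q_x/P_y = 0.63 × 784/4.9 ≈ 100.80.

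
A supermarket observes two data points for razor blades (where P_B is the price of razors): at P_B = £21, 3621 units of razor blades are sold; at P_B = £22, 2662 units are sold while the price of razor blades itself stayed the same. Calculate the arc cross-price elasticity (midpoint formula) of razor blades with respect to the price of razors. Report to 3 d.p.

ΔQ_A = 2662 − 3621 = -959; ΔP_B = 22 − 21 = 1.
Midpoints: Q̄_A = 3141.5, P̄_B = 21.50.
ε = (ΔQ_A/Q̄_A)/(ΔP_B/P̄_B) = (-959/3141.5)/(1/21.50) ≈ -6.563.

-6.563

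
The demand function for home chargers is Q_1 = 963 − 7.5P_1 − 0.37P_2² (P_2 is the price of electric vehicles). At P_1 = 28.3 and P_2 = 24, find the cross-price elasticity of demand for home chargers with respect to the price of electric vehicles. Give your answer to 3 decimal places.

At P_1 = 28.3 and P_2 = 24: Q_1 = 537.63.
∂Q_1/∂P_2 = -0.74P_2 = -0.74(24) = -17.7600.
ε = (∂Q_1/∂P_2)(P_2/Q_1) = -17.7600 × (24/537.63) ≈ -0.793.

-0.793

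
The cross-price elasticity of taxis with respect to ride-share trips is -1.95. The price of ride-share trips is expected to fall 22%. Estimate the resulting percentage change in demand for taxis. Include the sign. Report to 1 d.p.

%ΔQ ≈ ε × %ΔP of ride-share trips = -1.95 × (-22%) = 42.9%.
Demand for taxis rises by about 42.9%.

42.9%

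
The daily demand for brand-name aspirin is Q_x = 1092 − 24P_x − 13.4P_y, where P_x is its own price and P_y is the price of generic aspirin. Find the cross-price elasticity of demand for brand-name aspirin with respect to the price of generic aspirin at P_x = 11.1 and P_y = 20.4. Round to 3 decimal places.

At P_x = 11.1 and P_y = 20.4: Q_x = 552.24.
∂Q_x/∂P_y = -13.4.
ε = (∂Q_x/∂P_y)(P_y/Q_x) = -13.4 × (20.4/552.24) ≈ -0.495.

-0.495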